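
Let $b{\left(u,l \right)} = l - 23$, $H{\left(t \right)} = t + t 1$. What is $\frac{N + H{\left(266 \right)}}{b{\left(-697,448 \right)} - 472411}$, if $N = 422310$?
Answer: $- \frac{211421}{235993} \approx -0.89588$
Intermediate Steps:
$H{\left(t \right)} = 2 t$ ($H{\left(t \right)} = t + t = 2 t$)
$b{\left(u,l \right)} = -23 + l$ ($b{\left(u,l \right)} = l - 23 = -23 + l$)
$\frac{N + H{\left(266 \right)}}{b{\left(-697,448 \right)} - 472411} = \frac{422310 + 2 \cdot 266}{\left(-23 + 448\right) - 472411} = \frac{422310 + 532}{425 - 472411} = \frac{422842}{-471986} = 422842 \left(- \frac{1}{471986}\right) = - \frac{211421}{235993}$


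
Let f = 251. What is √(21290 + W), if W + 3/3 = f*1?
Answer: 2*√5385 ≈ 146.77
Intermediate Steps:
W = 250 (W = -1 + 251*1 = -1 + 251 = 250)
√(21290 + W) = √(21290 + 250) = √21540 = 2*√5385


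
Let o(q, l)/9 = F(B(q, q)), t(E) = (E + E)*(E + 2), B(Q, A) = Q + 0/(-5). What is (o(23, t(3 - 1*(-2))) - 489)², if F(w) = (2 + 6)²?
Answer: 7569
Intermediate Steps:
B(Q, A) = Q (B(Q, A) = Q + 0*(-⅕) = Q + 0 = Q)
F(w) = 64 (F(w) = 8² = 64)
t(E) = 2*E*(2 + E) (t(E) = (2*E)*(2 + E) = 2*E*(2 + E))
o(q, l) = 576 (o(q, l) = 9*64 = 576)
(o(23, t(3 - 1*(-2))) - 489)² = (576 - 489)² = 87² = 7569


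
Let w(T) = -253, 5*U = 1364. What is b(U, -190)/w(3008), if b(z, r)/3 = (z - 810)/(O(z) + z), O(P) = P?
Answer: 4029/345092 ≈ 0.011675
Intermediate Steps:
U = 1364/5 (U = (⅕)*1364 = 1364/5 ≈ 272.80)
b(z, r) = 3*(-810 + z)/(2*z) (b(z, r) = 3*((z - 810)/(z + z)) = 3*((-810 + z)/((2*z))) = 3*((-810 + z)*(1/(2*z))) = 3*((-810 + z)/(2*z)) = 3*(-810 + z)/(2*z))
b(U, -190)/w(3008) = (3/2 - 1215/1364/5)/(-253) = (3/2 - 1215*5/1364)*(-1/253) = (3/2 - 6075/1364)*(-1/253) = -4029/1364*(-1/253) = 4029/345092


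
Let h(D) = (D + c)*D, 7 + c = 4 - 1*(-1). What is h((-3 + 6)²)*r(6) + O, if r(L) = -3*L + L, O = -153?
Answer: -909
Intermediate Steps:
c = -2 (c = -7 + (4 - 1*(-1)) = -7 + (4 + 1) = -7 + 5 = -2)
r(L) = -2*L
h(D) = D*(-2 + D) (h(D) = (D - 2)*D = (-2 + D)*D = D*(-2 + D))
h((-3 + 6)²)*r(6) + O = ((-3 + 6)²*(-2 + (-3 + 6)²))*(-2*6) - 153 = (3²*(-2 + 3²))*(-12) - 153 = (9*(-2 + 9))*(-12) - 153 = (9*7)*(-12) - 153 = 63*(-12) - 153 = -756 - 153 = -909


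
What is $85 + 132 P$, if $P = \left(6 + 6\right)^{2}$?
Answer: $19093$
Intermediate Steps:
$P = 144$ ($P = 12^{2} = 144$)
$85 + 132 P = 85 + 132 \cdot 144 = 85 + 19008 = 19093$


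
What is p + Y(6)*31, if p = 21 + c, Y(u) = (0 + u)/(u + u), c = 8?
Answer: 89/2 ≈ 44.500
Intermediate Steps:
Y(u) = ½ (Y(u) = u/((2*u)) = u*(1/(2*u)) = ½)
p = 29 (p = 21 + 8 = 29)
p + Y(6)*31 = 29 + (½)*31 = 29 + 31/2 = 89/2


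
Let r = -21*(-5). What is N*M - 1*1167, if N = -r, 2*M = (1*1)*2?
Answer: -1272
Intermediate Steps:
M = 1 (M = ((1*1)*2)/2 = (1*2)/2 = (½)*2 = 1)
r = 105
N = -105 (N = -1*105 = -105)
N*M - 1*1167 = -105*1 - 1*1167 = -105 - 1167 = -1272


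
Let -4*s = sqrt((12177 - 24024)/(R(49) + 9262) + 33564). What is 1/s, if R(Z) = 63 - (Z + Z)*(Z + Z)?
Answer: -4*sqrt(290662293)/3125401 ≈ -0.021820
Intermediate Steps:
R(Z) = 63 - 4*Z**2 (R(Z) = 63 - 2*Z*2*Z = 63 - 4*Z**2)
s = -sqrt(290662293)/372 (s = -sqrt((12177 - 24024)/((63 - 4*49**2) + 9262) + 33564)/4 = -sqrt(-11847/((63 - 4*2401) + 9262) + 33564)/4 = -sqrt(-11847/((63 - 9604) + 9262) + 33564)/4 = -sqrt(-11847/(-9541 + 9262) + 33564)/4 = -sqrt(-11847/(-279) + 33564)/4 = -sqrt(-11847*(-1/279) + 33564)/4 = -sqrt(3949/93 + 33564)/4 = -sqrt(290662293)/372 ≈ -45.830)
1/s = 1/(-sqrt(290662293)/372) = -4*sqrt(290662293)/3125401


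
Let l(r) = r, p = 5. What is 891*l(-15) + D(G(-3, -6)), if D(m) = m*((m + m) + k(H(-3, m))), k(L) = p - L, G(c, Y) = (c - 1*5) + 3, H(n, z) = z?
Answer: -13365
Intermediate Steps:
G(c, Y) = -2 + c (G(c, Y) = (c - 5) + 3 = (-5 + c) + 3 = -2 + c)
k(L) = 5 - L
D(m) = m*(5 + m) (D(m) = m*((m + m) + (5 - m)) = m*(2*m + (5 - m)) = m*(5 + m))
891*l(-15) + D(G(-3, -6)) = 891*(-15) + (-2 - 3)*(5 + (-2 - 3)) = -13365 - 5*(5 - 5) = -13365 - 5*0 = -13365 + 0 = -13365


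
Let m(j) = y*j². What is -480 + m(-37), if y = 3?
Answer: 3627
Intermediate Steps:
m(j) = 3*j²
-480 + m(-37) = -480 + 3*(-37)² = -480 + 3*1369 = -480 + 4107 = 3627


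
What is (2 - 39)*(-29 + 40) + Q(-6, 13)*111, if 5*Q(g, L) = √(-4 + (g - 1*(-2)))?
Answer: -407 + 222*I*√2/5 ≈ -407.0 + 62.791*I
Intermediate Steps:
Q(g, L) = √(-2 + g)/5 (Q(g, L) = √(-4 + (g - 1*(-2)))/5 = √(-4 + (g + 2))/5 = √(-4 + (2 + g))/5 = √(-2 + g)/5)
(2 - 39)*(-29 + 40) + Q(-6, 13)*111 = (2 - 39)*(-29 + 40) + (√(-2 - 6)/5)*111 = -37*11 + (√(-8)/5)*111 = -407 + ((2*I*√2)/5)*111 = -407 + (2*I*√2/5)*111 = -407 + 222*I*√2/5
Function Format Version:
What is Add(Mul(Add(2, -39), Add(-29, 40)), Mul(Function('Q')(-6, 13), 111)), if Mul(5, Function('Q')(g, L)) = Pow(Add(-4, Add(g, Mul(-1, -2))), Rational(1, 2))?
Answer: Add(-407, Mul(Rational(222, 5), I, Pow(2, Rational(1, 2)))) ≈ Add(-407.00, Mul(62.791, I))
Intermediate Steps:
Function('Q')(g, L) = Mul(Rational(1, 5), Pow(Add(-2, g), Rational(1, 2))) (Function('Q')(g, L) = Mul(Rational(1, 5), Pow(Add(-4, Add(g, Mul(-1, -2))), Rational(1, 2))) = Mul(Rational(1, 5), Pow(Add(-4, Add(g, 2)), Rational(1, 2))) = Mul(Rational(1, 5), Pow(Add(-4, Add(2, g)), Rational(1, 2))) = Mul(Rational(1, 5), Pow(Add(-2, g), Rational(1, 2))))
Add(Mul(Add(2, -39), Add(-29, 40)), Mul(Function('Q')(-6, 13), 111)) = Add(Mul(Add(2, -39), Add(-29, 40)), Mul(Mul(Rational(1, 5), Pow(Add(-2, -6), Rational(1, 2))), 111)) = Add(Mul(-37, 11), Mul(Mul(Rational(1, 5), Pow(-8, Rational(1, 2))), 111)) = Add(-407, Mul(Mul(Rational(1, 5), Mul(2, I, Pow(2, Rational(1, 2)))), 111)) = Add(-407, Mul(Mul(Rational(2, 5), I, Pow(2, Rational(1, 2))), 111)) = Add(-407, Mul(Rational(222, 5), I, Pow(2, Rational(1, 2))))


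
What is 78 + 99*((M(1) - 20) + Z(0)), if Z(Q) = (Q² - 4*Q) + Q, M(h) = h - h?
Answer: -1902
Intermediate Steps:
M(h) = 0
Z(Q) = Q² - 3*Q
78 + 99*((M(1) - 20) + Z(0)) = 78 + 99*((0 - 20) + 0*(-3 + 0)) = 78 + 99*(-20 + 0*(-3)) = 78 + 99*(-20 + 0) = 78 + 99*(-20) = 78 - 1980 = -1902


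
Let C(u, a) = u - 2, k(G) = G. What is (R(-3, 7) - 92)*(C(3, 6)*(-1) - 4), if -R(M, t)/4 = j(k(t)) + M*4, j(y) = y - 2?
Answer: 320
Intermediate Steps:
C(u, a) = -2 + u
j(y) = -2 + y
R(M, t) = 8 - 16*M - 4*t (R(M, t) = -4*((-2 + t) + M*4) = -4*((-2 + t) + 4*M) = -4*(-2 + t + 4*M) = 8 - 16*M - 4*t)
(R(-3, 7) - 92)*(C(3, 6)*(-1) - 4) = ((8 - 16*(-3) - 4*7) - 92)*((-2 + 3)*(-1) - 4) = ((8 + 48 - 28) - 92)*(1*(-1) - 4) = (28 - 92)*(-1 - 4) = -64*(-5) = 320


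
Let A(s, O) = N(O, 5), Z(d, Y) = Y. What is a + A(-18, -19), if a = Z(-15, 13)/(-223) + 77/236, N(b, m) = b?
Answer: -985829/52628 ≈ -18.732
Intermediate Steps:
A(s, O) = O
a = 14103/52628 (a = 13/(-223) + 77/236 = 13*(-1/223) + 77*(1/236) = -13/223 + 77/236 = 14103/52628 ≈ 0.26798)
a + A(-18, -19) = 14103/52628 - 19 = -985829/52628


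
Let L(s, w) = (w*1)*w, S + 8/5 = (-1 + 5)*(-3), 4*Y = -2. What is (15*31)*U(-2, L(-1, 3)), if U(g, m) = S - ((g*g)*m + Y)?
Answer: -45663/2 ≈ -22832.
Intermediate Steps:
Y = -½ (Y = (¼)*(-2) = -½ ≈ -0.50000)
S = -68/5 (S = -8/5 + (-1 + 5)*(-3) = -8/5 + 4*(-3) = -8/5 - 12 = -68/5 ≈ -13.600)
L(s, w) = w² (L(s, w) = w*w = w²)
U(g, m) = -131/10 - m*g² (U(g, m) = -68/5 - ((g*g)*m - ½) = -68/5 - (g²*m - ½) = -68/5 - (m*g² - ½) = -68/5 - (-½ + m*g²) = -68/5 + (½ - m*g²) = -131/10 - m*g²)
(15*31)*U(-2, L(-1, 3)) = (15*31)*(-131/10 - 1*3²*(-2)²) = 465*(-131/10 - 1*9*4) = 465*(-131/10 - 36) = 465*(-491/10) = -45663/2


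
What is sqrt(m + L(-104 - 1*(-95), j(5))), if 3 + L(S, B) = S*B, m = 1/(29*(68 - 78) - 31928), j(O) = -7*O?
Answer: sqrt(323855819270)/32218 ≈ 17.664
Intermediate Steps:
m = -1/32218 (m = 1/(29*(-10) - 31928) = 1/(-290 - 31928) = 1/(-32218) = -1/32218 ≈ -3.1039e-5)
L(S, B) = -3 + B*S (L(S, B) = -3 + S*B = -3 + B*S)
sqrt(m + L(-104 - 1*(-95), j(5))) = sqrt(-1/32218 + (-3 + (-7*5)*(-104 - 1*(-95)))) = sqrt(-1/32218 + (-3 - 35*(-104 + 95))) = sqrt(-1/32218 + (-3 - 35*(-9))) = sqrt(-1/32218 + (-3 + 315)) = sqrt(-1/32218 + 312) = sqrt(10052015/32218) = sqrt(323855819270)/32218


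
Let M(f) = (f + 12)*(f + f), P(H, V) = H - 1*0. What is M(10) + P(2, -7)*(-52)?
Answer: 336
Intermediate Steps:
P(H, V) = H (P(H, V) = H + 0 = H)
M(f) = 2*f*(12 + f) (M(f) = (12 + f)*(2*f) = 2*f*(12 + f))
M(10) + P(2, -7)*(-52) = 2*10*(12 + 10) + 2*(-52) = 2*10*22 - 104 = 440 - 104 = 336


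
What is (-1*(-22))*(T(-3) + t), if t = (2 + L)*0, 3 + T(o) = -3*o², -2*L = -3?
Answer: -660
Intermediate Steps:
L = 3/2 (L = -½*(-3) = 3/2 ≈ 1.5000)
T(o) = -3 - 3*o²
t = 0 (t = (2 + 3/2)*0 = (7/2)*0 = 0)
(-1*(-22))*(T(-3) + t) = (-1*(-22))*((-3 - 3*(-3)²) + 0) = 22*((-3 - 3*9) + 0) = 22*((-3 - 27) + 0) = 22*(-30 + 0) = 22*(-30) = -660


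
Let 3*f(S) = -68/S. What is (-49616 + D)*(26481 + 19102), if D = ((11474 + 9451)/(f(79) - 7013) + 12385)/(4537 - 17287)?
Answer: -4793064697022279762/2119239975 ≈ -2.2617e+9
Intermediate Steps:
f(S) = -68/(3*S) (f(S) = (-68/S)/3 = -68/(3*S))
D = -2058075614/2119239975 (D = ((11474 + 9451)/(-68/3/79 - 7013) + 12385)/(4537 - 17287) = (20925/(-68/3*1/79 - 7013) + 12385)/(-12750) = (20925/(-68/237 - 7013) + 12385)*(-1/12750) = (20925/(-1662149/237) + 12385)*(-1/12750) = (20925*(-237/1662149) + 12385)*(-1/12750) = (-4959225/1662149 + 12385)*(-1/12750) = (20580756140/1662149)*(-1/12750) = -2058075614/2119239975 ≈ -0.97114)
(-49616 + D)*(26481 + 19102) = (-49616 - 2058075614/2119239975)*(26481 + 19102) = -105150268675214/2119239975*45583 = -4793064697022279762/2119239975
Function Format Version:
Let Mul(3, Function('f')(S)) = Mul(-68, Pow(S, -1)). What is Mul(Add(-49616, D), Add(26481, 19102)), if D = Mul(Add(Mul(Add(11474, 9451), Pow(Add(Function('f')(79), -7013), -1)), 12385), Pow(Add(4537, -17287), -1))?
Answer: Rational(-4793064697022279762, 2119239975) ≈ -2.2617e+9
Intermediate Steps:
Function('f')(S) = Mul(Rational(-68, 3), Pow(S, -1)) (Function('f')(S) = Mul(Rational(1, 3), Mul(-68, Pow(S, -1))) = Mul(Rational(-68, 3), Pow(S, -1)))
D = Rational(-2058075614, 2119239975) (D = Mul(Add(Mul(Add(11474, 9451), Pow(Add(Mul(Rational(-68, 3), Pow(79, -1)), -7013), -1)), 12385), Pow(Add(4537, -17287), -1)) = Mul(Add(Mul(20925, Pow(Add(Mul(Rational(-68, 3), Rational(1, 79)), -7013), -1)), 12385), Pow(-12750, -1)) = Mul(Add(Mul(20925, Pow(Add(Rational(-68, 237), -7013), -1)), 12385), Rational(-1, 12750)) = Mul(Add(Mul(20925, Pow(Rational(-1662149, 237), -1)), 12385), Rational(-1, 12750)) = Mul(Add(Mul(20925, Rational(-237, 1662149)), 12385), Rational(-1, 12750)) = Mul(Add(Rational(-4959225, 1662149), 12385), Rational(-1, 12750)) = Mul(Rational(20580756140, 1662149), Rational(-1, 12750)) = Rational(-2058075614, 2119239975) ≈ -0.97114)
Mul(Add(-49616, D), Add(26481, 19102)) = Mul(Add(-49616, Rational(-2058075614, 2119239975)), Add(26481, 19102)) = Mul(Rational(-105150268675214, 2119239975), 45583) = Rational(-4793064697022279762, 2119239975)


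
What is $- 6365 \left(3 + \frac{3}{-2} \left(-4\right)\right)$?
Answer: $-57285$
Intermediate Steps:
$- 6365 \left(3 + \frac{3}{-2} \left(-4\right)\right) = - 6365 \left(3 + 3 \left(- \frac{1}{2}\right) \left(-4\right)\right) = - 6365 \left(3 - -6\right) = - 6365 \left(3 + 6\right) = \left(-6365\right) 9 = -57285$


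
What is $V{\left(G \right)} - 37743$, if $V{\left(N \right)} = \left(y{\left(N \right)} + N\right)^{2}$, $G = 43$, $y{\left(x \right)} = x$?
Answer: $-30347$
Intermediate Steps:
$V{\left(N \right)} = 4 N^{2}$ ($V{\left(N \right)} = \left(N + N\right)^{2} = \left(2 N\right)^{2} = 4 N^{2}$)
$V{\left(G \right)} - 37743 = 4 \cdot 43^{2} - 37743 = 4 \cdot 1849 - 37743 = 7396 - 37743 = -30347$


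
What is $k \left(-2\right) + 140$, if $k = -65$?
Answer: $270$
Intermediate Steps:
$k \left(-2\right) + 140 = \left(-65\right) \left(-2\right) + 140 = 130 + 140 = 270$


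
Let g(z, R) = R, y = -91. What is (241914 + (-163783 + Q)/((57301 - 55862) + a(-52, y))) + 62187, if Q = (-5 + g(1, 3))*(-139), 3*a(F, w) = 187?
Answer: 1369180389/4504 ≈ 3.0399e+5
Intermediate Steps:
a(F, w) = 187/3 (a(F, w) = (1/3)*187 = 187/3)
Q = 278 (Q = (-5 + 3)*(-139) = -2*(-139) = 278)
(241914 + (-163783 + Q)/((57301 - 55862) + a(-52, y))) + 62187 = (241914 + (-163783 + 278)/((57301 - 55862) + 187/3)) + 62187 = (241914 - 163505/(1439 + 187/3)) + 62187 = (241914 - 163505/4504/3) + 62187 = (241914 - 163505*3/4504) + 62187 = (241914 - 490515/4504) + 62187 = 1089090141/4504 + 62187 = 1369180389/4504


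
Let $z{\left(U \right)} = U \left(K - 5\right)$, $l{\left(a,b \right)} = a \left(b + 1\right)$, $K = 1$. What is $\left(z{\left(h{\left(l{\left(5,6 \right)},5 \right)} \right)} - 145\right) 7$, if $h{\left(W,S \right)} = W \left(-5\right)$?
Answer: $3885$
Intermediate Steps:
$l{\left(a,b \right)} = a \left(1 + b\right)$
$h{\left(W,S \right)} = - 5 W$
$z{\left(U \right)} = - 4 U$ ($z{\left(U \right)} = U \left(1 - 5\right) = U \left(-4\right) = - 4 U$)
$\left(z{\left(h{\left(l{\left(5,6 \right)},5 \right)} \right)} - 145\right) 7 = \left(- 4 \left(- 5 \cdot 5 \left(1 + 6\right)\right) - 145\right) 7 = \left(- 4 \left(- 5 \cdot 5 \cdot 7\right) - 145\right) 7 = \left(- 4 \left(\left(-5\right) 35\right) - 145\right) 7 = \left(\left(-4\right) \left(-175\right) - 145\right) 7 = \left(700 - 145\right) 7 = 555 \cdot 7 = 3885$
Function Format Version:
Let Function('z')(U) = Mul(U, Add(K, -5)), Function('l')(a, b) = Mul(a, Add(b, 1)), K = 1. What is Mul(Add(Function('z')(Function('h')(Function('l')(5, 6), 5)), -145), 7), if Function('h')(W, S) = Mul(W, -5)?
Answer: 3885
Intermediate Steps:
Function('l')(a, b) = Mul(a, Add(1, b))
Function('h')(W, S) = Mul(-5, W)
Function('z')(U) = Mul(-4, U) (Function('z')(U) = Mul(U, Add(1, -5)) = Mul(U, -4) = Mul(-4, U))
Mul(Add(Function('z')(Function('h')(Function('l')(5, 6), 5)), -145), 7) = Mul(Add(Mul(-4, Mul(-5, Mul(5, Add(1, 6)))), -145), 7) = Mul(Add(Mul(-4, Mul(-5, Mul(5, 7))), -145), 7) = Mul(Add(Mul(-4, Mul(-5, 35)), -145), 7) = Mul(Add(Mul(-4, -175), -145), 7) = Mul(Add(700, -145), 7) = Mul(555, 7) = 3885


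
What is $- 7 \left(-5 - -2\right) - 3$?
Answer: $18$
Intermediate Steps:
$- 7 \left(-5 - -2\right) - 3 = - 7 \left(-5 + 2\right) - 3 = \left(-7\right) \left(-3\right) - 3 = 21 - 3 = 18$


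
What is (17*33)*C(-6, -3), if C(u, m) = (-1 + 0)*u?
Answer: 3366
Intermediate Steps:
C(u, m) = -u
(17*33)*C(-6, -3) = (17*33)*(-1*(-6)) = 561*6 = 3366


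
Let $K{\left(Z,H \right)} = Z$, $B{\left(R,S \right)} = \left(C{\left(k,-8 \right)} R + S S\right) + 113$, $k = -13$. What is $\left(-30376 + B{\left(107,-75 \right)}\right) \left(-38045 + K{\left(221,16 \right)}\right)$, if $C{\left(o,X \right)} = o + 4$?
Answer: $968332224$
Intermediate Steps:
$C{\left(o,X \right)} = 4 + o$
$B{\left(R,S \right)} = 113 + S^{2} - 9 R$ ($B{\left(R,S \right)} = \left(\left(4 - 13\right) R + S S\right) + 113 = \left(- 9 R + S^{2}\right) + 113 = \left(S^{2} - 9 R\right) + 113 = 113 + S^{2} - 9 R$)
$\left(-30376 + B{\left(107,-75 \right)}\right) \left(-38045 + K{\left(221,16 \right)}\right) = \left(-30376 + \left(113 + \left(-75\right)^{2} - 963\right)\right) \left(-38045 + 221\right) = \left(-30376 + \left(113 + 5625 - 963\right)\right) \left(-37824\right) = \left(-30376 + 4775\right) \left(-37824\right) = \left(-25601\right) \left(-37824\right) = 968332224$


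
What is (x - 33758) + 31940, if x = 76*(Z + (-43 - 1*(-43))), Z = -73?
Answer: -7366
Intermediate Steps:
x = -5548 (x = 76*(-73 + (-43 - 1*(-43))) = 76*(-73 + (-43 + 43)) = 76*(-73 + 0) = 76*(-73) = -5548)
(x - 33758) + 31940 = (-5548 - 33758) + 31940 = -39306 + 31940 = -7366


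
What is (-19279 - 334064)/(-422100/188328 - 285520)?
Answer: 792195006/640140865 ≈ 1.2375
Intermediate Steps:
(-19279 - 334064)/(-422100/188328 - 285520) = -353343/(-422100*1/188328 - 285520) = -353343/(-5025/2242 - 285520) = -353343/(-640140865/2242) = -353343*(-2242/640140865) = 792195006/640140865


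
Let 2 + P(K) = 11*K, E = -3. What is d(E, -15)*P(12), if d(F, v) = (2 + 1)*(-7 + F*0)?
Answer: -2730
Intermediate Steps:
P(K) = -2 + 11*K
d(F, v) = -21 (d(F, v) = 3*(-7 + 0) = 3*(-7) = -21)
d(E, -15)*P(12) = -21*(-2 + 11*12) = -21*(-2 + 132) = -21*130 = -2730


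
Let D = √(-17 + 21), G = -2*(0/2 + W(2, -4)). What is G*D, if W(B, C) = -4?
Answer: 16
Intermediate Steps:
G = 8 (G = -2*(0/2 - 4) = -2*(0*(½) - 4) = -2*(0 - 4) = -2*(-4) = 8)
D = 2 (D = √4 = 2)
G*D = 8*2 = 16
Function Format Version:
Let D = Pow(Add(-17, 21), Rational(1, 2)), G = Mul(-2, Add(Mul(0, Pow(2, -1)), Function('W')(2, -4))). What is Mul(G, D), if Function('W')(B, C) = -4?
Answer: 16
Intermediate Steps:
G = 8 (G = Mul(-2, Add(Mul(0, Pow(2, -1)), -4)) = Mul(-2, Add(Mul(0, Rational(1, 2)), -4)) = Mul(-2, Add(0, -4)) = Mul(-2, -4) = 8)
D = 2 (D = Pow(4, Rational(1, 2)) = 2)
Mul(G, D) = Mul(8, 2) = 16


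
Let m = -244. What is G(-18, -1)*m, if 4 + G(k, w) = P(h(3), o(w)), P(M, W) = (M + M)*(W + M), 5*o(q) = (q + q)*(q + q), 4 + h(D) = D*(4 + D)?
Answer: -733464/5 ≈ -1.4669e+5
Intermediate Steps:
h(D) = -4 + D*(4 + D)
o(q) = 4*q**2/5 (o(q) = ((q + q)*(q + q))/5 = ((2*q)*(2*q))/5 = (4*q**2)/5 = 4*q**2/5)
P(M, W) = 2*M*(M + W) (P(M, W) = (2*M)*(M + W) = 2*M*(M + W))
G(k, w) = 574 + 136*w**2/5 (G(k, w) = -4 + 2*(-4 + 3**2 + 4*3)*((-4 + 3**2 + 4*3) + 4*w**2/5) = -4 + 2*(-4 + 9 + 12)*((-4 + 9 + 12) + 4*w**2/5) = -4 + 2*17*(17 + 4*w**2/5) = -4 + (578 + 136*w**2/5) = 574 + 136*w**2/5)
G(-18, -1)*m = (574 + (136/5)*(-1)**2)*(-244) = (574 + (136/5)*1)*(-244) = (574 + 136/5)*(-244) = (3006/5)*(-244) = -733464/5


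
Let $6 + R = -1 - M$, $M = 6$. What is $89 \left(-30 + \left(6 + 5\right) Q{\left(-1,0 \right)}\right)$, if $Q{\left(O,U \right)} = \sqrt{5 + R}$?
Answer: $-2670 + 1958 i \sqrt{2} \approx -2670.0 + 2769.0 i$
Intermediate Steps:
$R = -13$ ($R = -6 - 7 = -13$)
$Q{\left(O,U \right)} = 2 i \sqrt{2}$ ($Q{\left(O,U \right)} = \sqrt{5 - 13} = \sqrt{-8} = 2 i \sqrt{2}$)
$89 \left(-30 + \left(6 + 5\right) Q{\left(-1,0 \right)}\right) = 89 \left(-30 + \left(6 + 5\right) 2 i \sqrt{2}\right) = 89 \left(-30 + 11 \cdot 2 i \sqrt{2}\right) = 89 \left(-30 + 22 i \sqrt{2}\right) = -2670 + 1958 i \sqrt{2}$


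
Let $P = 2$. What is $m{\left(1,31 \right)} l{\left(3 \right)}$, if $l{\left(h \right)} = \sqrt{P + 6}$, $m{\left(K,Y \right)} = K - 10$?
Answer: $- 18 \sqrt{2} \approx -25.456$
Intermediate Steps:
$m{\left(K,Y \right)} = -10 + K$
$l{\left(h \right)} = 2 \sqrt{2}$ ($l{\left(h \right)} = \sqrt{2 + 6} = \sqrt{8} = 2 \sqrt{2}$)
$m{\left(1,31 \right)} l{\left(3 \right)} = \left(-10 + 1\right) 2 \sqrt{2} = - 9 \cdot 2 \sqrt{2} = - 18 \sqrt{2}$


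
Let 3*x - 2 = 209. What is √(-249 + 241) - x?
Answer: -211/3 + 2*I*√2 ≈ -70.333 + 2.8284*I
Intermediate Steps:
x = 211/3 (x = ⅔ + (⅓)*209 = ⅔ + 209/3 = 211/3 ≈ 70.333)
√(-249 + 241) - x = √(-249 + 241) - 1*211/3 = √(-8) - 211/3 = 2*I*√2 - 211/3 = -211/3 + 2*I*√2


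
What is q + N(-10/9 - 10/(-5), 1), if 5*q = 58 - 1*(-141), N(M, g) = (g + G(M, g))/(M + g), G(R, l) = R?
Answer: 204/5 ≈ 40.800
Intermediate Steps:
N(M, g) = 1 (N(M, g) = (g + M)/(M + g) = (M + g)/(M + g) = 1)
q = 199/5 (q = (58 - 1*(-141))/5 = (58 + 141)/5 = (⅕)*199 = 199/5 ≈ 39.800)
q + N(-10/9 - 10/(-5), 1) = 199/5 + 1 = 204/5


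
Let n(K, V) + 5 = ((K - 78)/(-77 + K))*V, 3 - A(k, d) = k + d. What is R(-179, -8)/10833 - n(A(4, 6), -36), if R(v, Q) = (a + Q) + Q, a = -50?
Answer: 1047036/25277 ≈ 41.422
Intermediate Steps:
A(k, d) = 3 - d - k (A(k, d) = 3 - (k + d) = 3 - (d + k) = 3 + (-d - k) = 3 - d - k)
R(v, Q) = -50 + 2*Q (R(v, Q) = (-50 + Q) + Q = -50 + 2*Q)
n(K, V) = -5 + V*(-78 + K)/(-77 + K) (n(K, V) = -5 + ((K - 78)/(-77 + K))*V = -5 + ((-78 + K)/(-77 + K))*V = -5 + V*(-78 + K)/(-77 + K))
R(-179, -8)/10833 - n(A(4, 6), -36) = (-50 + 2*(-8))/10833 - (385 - 78*(-36) - 5*(3 - 1*6 - 1*4) + (3 - 1*6 - 1*4)*(-36))/(-77 + (3 - 1*6 - 1*4)) = (-50 - 16)*(1/10833) - (385 + 2808 - 5*(3 - 6 - 4) + (3 - 6 - 4)*(-36))/(-77 + (3 - 6 - 4)) = -66*1/10833 - (385 + 2808 - 5*(-7) - 7*(-36))/(-77 - 7) = -22/3611 - (385 + 2808 + 35 + 252)/(-84) = -22/3611 - (-1)*3480/84 = -22/3611 - 1*(-290/7) = -22/3611 + 290/7 = 1047036/25277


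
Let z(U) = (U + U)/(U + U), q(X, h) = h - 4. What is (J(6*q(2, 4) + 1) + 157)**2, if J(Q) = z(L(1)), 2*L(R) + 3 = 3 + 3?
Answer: 24964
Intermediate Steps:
q(X, h) = -4 + h
L(R) = 3/2 (L(R) = -3/2 + (3 + 3)/2 = -3/2 + (1/2)*6 = -3/2 + 3 = 3/2)
z(U) = 1 (z(U) = (2*U)/((2*U)) = (2*U)*(1/(2*U)) = 1)
J(Q) = 1
(J(6*q(2, 4) + 1) + 157)**2 = (1 + 157)**2 = 158**2 = 24964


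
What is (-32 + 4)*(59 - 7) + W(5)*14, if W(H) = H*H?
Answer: -1106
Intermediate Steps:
W(H) = H**2
(-32 + 4)*(59 - 7) + W(5)*14 = (-32 + 4)*(59 - 7) + 5**2*14 = -28*52 + 25*14 = -1456 + 350 = -1106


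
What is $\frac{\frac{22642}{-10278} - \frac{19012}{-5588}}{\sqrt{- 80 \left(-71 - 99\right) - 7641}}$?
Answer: $\frac{8610230 \sqrt{5959}}{42780751497} \approx 0.015536$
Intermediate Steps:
$\frac{\frac{22642}{-10278} - \frac{19012}{-5588}}{\sqrt{- 80 \left(-71 - 99\right) - 7641}} = \frac{22642 \left(- \frac{1}{10278}\right) - - \frac{4753}{1397}}{\sqrt{\left(-80\right) \left(-170\right) - 7641}} = \frac{- \frac{11321}{5139} + \frac{4753}{1397}}{\sqrt{13600 - 7641}} = \frac{8610230}{7179183 \sqrt{5959}} = \frac{8610230 \frac{\sqrt{5959}}{5959}}{7179183} = \frac{8610230 \sqrt{5959}}{42780751497}$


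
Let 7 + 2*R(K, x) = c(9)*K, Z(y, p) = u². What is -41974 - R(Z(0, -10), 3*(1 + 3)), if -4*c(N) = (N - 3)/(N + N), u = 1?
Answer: -1007291/24 ≈ -41970.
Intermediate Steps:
c(N) = -(-3 + N)/(8*N) (c(N) = -(N - 3)/(4*(N + N)) = -(-3 + N)/(4*(2*N)) = -(-3 + N)*1/(2*N)/4 = -(-3 + N)/(8*N))
Z(y, p) = 1 (Z(y, p) = 1² = 1)
R(K, x) = -7/2 - K/24 (R(K, x) = -7/2 + (((⅛)*(3 - 1*9)/9)*K)/2 = -7/2 + (((⅛)*(⅑)*(3 - 9))*K)/2 = -7/2 + (((⅛)*(⅑)*(-6))*K)/2 = -7/2 + (-K/12)/2 = -7/2 - K/24)
-41974 - R(Z(0, -10), 3*(1 + 3)) = -41974 - (-7/2 - 1/24*1) = -41974 - (-7/2 - 1/24) = -41974 - 1*(-85/24) = -41974 + 85/24 = -1007291/24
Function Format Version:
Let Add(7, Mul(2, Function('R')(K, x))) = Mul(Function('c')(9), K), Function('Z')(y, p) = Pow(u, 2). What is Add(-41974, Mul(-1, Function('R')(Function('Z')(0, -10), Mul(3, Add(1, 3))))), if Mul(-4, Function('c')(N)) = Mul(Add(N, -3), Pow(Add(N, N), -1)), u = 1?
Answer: Rational(-1007291, 24) ≈ -41970.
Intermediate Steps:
Function('c')(N) = Mul(Rational(-1, 8), Pow(N, -1), Add(-3, N)) (Function('c')(N) = Mul(Rational(-1, 4), Mul(Add(N, -3), Pow(Add(N, N), -1))) = Mul(Rational(-1, 4), Mul(Add(-3, N), Pow(Mul(2, N), -1))) = Mul(Rational(-1, 4), Mul(Add(-3, N), Mul(Rational(1, 2), Pow(N, -1)))) = Mul(Rational(-1, 4), Mul(Rational(1, 2), Pow(N, -1), Add(-3, N))) = Mul(Rational(-1, 8), Pow(N, -1), Add(-3, N)))
Function('Z')(y, p) = 1 (Function('Z')(y, p) = Pow(1, 2) = 1)
Function('R')(K, x) = Add(Rational(-7, 2), Mul(Rational(-1, 24), K)) (Function('R')(K, x) = Add(Rational(-7, 2), Mul(Rational(1, 2), Mul(Mul(Rational(1, 8), Pow(9, -1), Add(3, Mul(-1, 9))), K))) = Add(Rational(-7, 2), Mul(Rational(1, 2), Mul(Mul(Rational(1, 8), Rational(1, 9), Add(3, -9)), K))) = Add(Rational(-7, 2), Mul(Rational(1, 2), Mul(Mul(Rational(1, 8), Rational(1, 9), -6), K))) = Add(Rational(-7, 2), Mul(Rational(1, 2), Mul(Rational(-1, 12), K))) = Add(Rational(-7, 2), Mul(Rational(-1, 24), K)))
Add(-41974, Mul(-1, Function('R')(Function('Z')(0, -10), Mul(3, Add(1, 3))))) = Add(-41974, Mul(-1, Add(Rational(-7, 2), Mul(Rational(-1, 24), 1)))) = Add(-41974, Mul(-1, Add(Rational(-7, 2), Rational(-1, 24)))) = Add(-41974, Mul(-1, Rational(-85, 24))) = Add(-41974, Rational(85, 24)) = Rational(-1007291, 24)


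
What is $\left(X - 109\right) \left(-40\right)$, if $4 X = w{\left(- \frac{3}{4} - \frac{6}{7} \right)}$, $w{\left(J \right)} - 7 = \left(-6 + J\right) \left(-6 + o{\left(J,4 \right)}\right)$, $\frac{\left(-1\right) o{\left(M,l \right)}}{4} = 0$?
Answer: $\frac{26835}{7} \approx 3833.6$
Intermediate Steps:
$o{\left(M,l \right)} = 0$ ($o{\left(M,l \right)} = \left(-4\right) 0 = 0$)
$w{\left(J \right)} = 43 - 6 J$ ($w{\left(J \right)} = 7 + \left(-6 + J\right) \left(-6 + 0\right) = 7 + \left(-6 + J\right) \left(-6\right) = 7 - \left(-36 + 6 J\right) = 43 - 6 J$)
$X = \frac{737}{56}$ ($X = \frac{43 - 6 \left(- \frac{3}{4} - \frac{6}{7}\right)}{4} = \frac{43 - - \frac{135}{14}}{4} = \frac{43 + \frac{135}{14}}{4} = \frac{1}{4} \cdot \frac{737}{14} = \frac{737}{56} \approx 13.161$)
$\left(X - 109\right) \left(-40\right) = \left(\frac{737}{56} - 109\right) \left(-40\right) = \left(- \frac{5367}{56}\right) \left(-40\right) = \frac{26835}{7}$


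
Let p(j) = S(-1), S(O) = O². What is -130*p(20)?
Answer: -130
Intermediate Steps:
p(j) = 1 (p(j) = (-1)² = 1)
-130*p(20) = -130*1 = -130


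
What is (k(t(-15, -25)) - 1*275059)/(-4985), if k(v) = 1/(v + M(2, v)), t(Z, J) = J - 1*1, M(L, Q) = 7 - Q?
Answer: 1925412/34895 ≈ 55.177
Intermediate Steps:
t(Z, J) = -1 + J (t(Z, J) = J - 1 = -1 + J)
k(v) = ⅐ (k(v) = 1/(v + (7 - v)) = 1/7 = ⅐)
(k(t(-15, -25)) - 1*275059)/(-4985) = (⅐ - 1*275059)/(-4985) = (⅐ - 275059)*(-1/4985) = -1925412/7*(-1/4985) = 1925412/34895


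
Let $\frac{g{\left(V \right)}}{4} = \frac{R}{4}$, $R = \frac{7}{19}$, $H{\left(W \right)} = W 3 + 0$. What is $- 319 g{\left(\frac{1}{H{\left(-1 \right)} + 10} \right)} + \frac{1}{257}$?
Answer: $- \frac{573862}{4883} \approx -117.52$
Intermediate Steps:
$H{\left(W \right)} = 3 W$ ($H{\left(W \right)} = 3 W + 0 = 3 W$)
$R = \frac{7}{19}$ ($R = 7 \cdot \frac{1}{19} = \frac{7}{19} \approx 0.36842$)
$g{\left(V \right)} = \frac{7}{19}$ ($g{\left(V \right)} = 4 \frac{7}{19 \cdot 4} = 4 \cdot \frac{7}{19} \cdot \frac{1}{4} = 4 \cdot \frac{7}{76} = \frac{7}{19}$)
$- 319 g{\left(\frac{1}{H{\left(-1 \right)} + 10} \right)} + \frac{1}{257} = \left(-319\right) \frac{7}{19} + \frac{1}{257} = - \frac{2233}{19} + \frac{1}{257} = - \frac{573862}{4883}$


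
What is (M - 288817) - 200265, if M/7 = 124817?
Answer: 384637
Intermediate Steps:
M = 873719 (M = 7*124817 = 873719)
(M - 288817) - 200265 = (873719 - 288817) - 200265 = 584902 - 200265 = 384637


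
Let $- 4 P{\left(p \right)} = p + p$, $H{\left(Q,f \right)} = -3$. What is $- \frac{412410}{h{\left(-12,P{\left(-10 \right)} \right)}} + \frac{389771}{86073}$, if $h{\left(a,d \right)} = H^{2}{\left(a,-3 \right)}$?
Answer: $- \frac{1314587333}{28691} \approx -45819.0$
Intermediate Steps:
$P{\left(p \right)} = - \frac{p}{2}$ ($P{\left(p \right)} = - \frac{p + p}{4} = - \frac{2 p}{4} = - \frac{p}{2}$)
$h{\left(a,d \right)} = 9$ ($h{\left(a,d \right)} = \left(-3\right)^{2} = 9$)
$- \frac{412410}{h{\left(-12,P{\left(-10 \right)} \right)}} + \frac{389771}{86073} = - \frac{412410}{9} + \frac{389771}{86073} = \left(-412410\right) \frac{1}{9} + 389771 \cdot \frac{1}{86073} = - \frac{137470}{3} + \frac{389771}{86073} = - \frac{1314587333}{28691}$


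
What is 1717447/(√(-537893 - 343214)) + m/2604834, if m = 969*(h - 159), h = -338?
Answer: -160531/868278 - 1717447*I*√881107/881107 ≈ -0.18488 - 1829.7*I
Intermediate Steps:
m = -481593 (m = 969*(-338 - 159) = 969*(-497) = -481593)
1717447/(√(-537893 - 343214)) + m/2604834 = 1717447/(√(-537893 - 343214)) - 481593/2604834 = 1717447/(√(-881107)) - 481593*1/2604834 = 1717447/((I*√881107)) - 160531/868278 = 1717447*(-I*√881107/881107) - 160531/868278 = -1717447*I*√881107/881107 - 160531/868278 = -160531/868278 - 1717447*I*√881107/881107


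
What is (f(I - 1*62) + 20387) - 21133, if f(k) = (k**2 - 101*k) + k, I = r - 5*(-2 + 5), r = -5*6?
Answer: 21403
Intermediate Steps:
r = -30
I = -45 (I = -30 - 5*(-2 + 5) = -30 - 5*3 = -30 - 15 = -45)
f(k) = k**2 - 100*k
(f(I - 1*62) + 20387) - 21133 = ((-45 - 1*62)*(-100 + (-45 - 1*62)) + 20387) - 21133 = ((-45 - 62)*(-100 + (-45 - 62)) + 20387) - 21133 = (-107*(-100 - 107) + 20387) - 21133 = (-107*(-207) + 20387) - 21133 = (22149 + 20387) - 21133 = 42536 - 21133 = 21403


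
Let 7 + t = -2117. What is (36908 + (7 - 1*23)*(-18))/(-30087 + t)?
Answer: -37196/32211 ≈ -1.1548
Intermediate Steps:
t = -2124 (t = -7 - 2117 = -2124)
(36908 + (7 - 1*23)*(-18))/(-30087 + t) = (36908 + (7 - 1*23)*(-18))/(-30087 - 2124) = (36908 + (7 - 23)*(-18))/(-32211) = (36908 - 16*(-18))*(-1/32211) = (36908 + 288)*(-1/32211) = 37196*(-1/32211) = -37196/32211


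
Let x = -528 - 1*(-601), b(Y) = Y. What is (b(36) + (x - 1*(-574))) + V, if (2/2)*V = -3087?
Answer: -2404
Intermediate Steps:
x = 73 (x = -528 + 601 = 73)
V = -3087
(b(36) + (x - 1*(-574))) + V = (36 + (73 - 1*(-574))) - 3087 = (36 + (73 + 574)) - 3087 = (36 + 647) - 3087 = 683 - 3087 = -2404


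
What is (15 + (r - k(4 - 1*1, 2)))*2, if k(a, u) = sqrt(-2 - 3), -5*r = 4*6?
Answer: 102/5 - 2*I*sqrt(5) ≈ 20.4 - 4.4721*I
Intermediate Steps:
r = -24/5 (r = -4*6/5 = -1/5*24 = -24/5 ≈ -4.8000)
k(a, u) = I*sqrt(5) (k(a, u) = sqrt(-5) = I*sqrt(5))
(15 + (r - k(4 - 1*1, 2)))*2 = (15 + (-24/5 - I*sqrt(5)))*2 = (51/5 - I*sqrt(5))*2 = 102/5 - 2*I*sqrt(5)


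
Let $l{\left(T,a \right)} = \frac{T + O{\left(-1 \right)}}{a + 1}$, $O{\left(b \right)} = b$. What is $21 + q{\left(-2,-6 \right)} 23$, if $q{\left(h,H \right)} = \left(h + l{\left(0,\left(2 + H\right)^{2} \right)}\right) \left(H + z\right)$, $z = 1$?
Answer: $\frac{4382}{17} \approx 257.76$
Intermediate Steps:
$l{\left(T,a \right)} = \frac{-1 + T}{1 + a}$ ($l{\left(T,a \right)} = \frac{T - 1}{a + 1} = \frac{-1 + T}{1 + a}$)
$q{\left(h,H \right)} = \left(1 + H\right) \left(h - \frac{1}{1 + \left(2 + H\right)^{2}}\right)$ ($q{\left(h,H \right)} = \left(h + \frac{-1 + 0}{1 + \left(2 + H\right)^{2}}\right) \left(H + 1\right) = \left(h + \frac{1}{1 + \left(2 + H\right)^{2}} \left(-1\right)\right) \left(1 + H\right) = \left(h - \frac{1}{1 + \left(2 + H\right)^{2}}\right) \left(1 + H\right) = \left(1 + H\right) \left(h - \frac{1}{1 + \left(2 + H\right)^{2}}\right)$)
$21 + q{\left(-2,-6 \right)} 23 = 21 + \frac{-1 - -6 - 2 \left(1 - 6\right) \left(1 + \left(2 - 6\right)^{2}\right)}{1 + \left(2 - 6\right)^{2}} \cdot 23 = 21 + \frac{-1 + 6 - - 10 \left(1 + \left(-4\right)^{2}\right)}{1 + \left(-4\right)^{2}} \cdot 23 = 21 + \frac{-1 + 6 - - 10 \left(1 + 16\right)}{1 + 16} \cdot 23 = 21 + \frac{-1 + 6 - \left(-10\right) 17}{17} \cdot 23 = 21 + \frac{-1 + 6 + 170}{17} \cdot 23 = 21 + \frac{1}{17} \cdot 175 \cdot 23 = 21 + \frac{175}{17} \cdot 23 = 21 + \frac{4025}{17} = \frac{4382}{17}$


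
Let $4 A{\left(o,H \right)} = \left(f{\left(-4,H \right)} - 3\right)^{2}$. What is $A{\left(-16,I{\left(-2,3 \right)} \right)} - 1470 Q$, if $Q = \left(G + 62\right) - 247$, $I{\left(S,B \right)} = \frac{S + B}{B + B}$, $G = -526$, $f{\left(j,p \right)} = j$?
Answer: $\frac{4180729}{4} \approx 1.0452 \cdot 10^{6}$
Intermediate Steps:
$I{\left(S,B \right)} = \frac{B + S}{2 B}$
$A{\left(o,H \right)} = \frac{49}{4}$ ($A{\left(o,H \right)} = \frac{\left(-4 - 3\right)^{2}}{4} = \frac{\left(-7\right)^{2}}{4} = \frac{1}{4} \cdot 49 = \frac{49}{4}$)
$Q = -711$ ($Q = \left(-526 + 62\right) - 247 = -464 - 247 = -711$)
$A{\left(-16,I{\left(-2,3 \right)} \right)} - 1470 Q = \frac{49}{4} - -1045170 = \frac{49}{4} + 1045170 = \frac{4180729}{4}$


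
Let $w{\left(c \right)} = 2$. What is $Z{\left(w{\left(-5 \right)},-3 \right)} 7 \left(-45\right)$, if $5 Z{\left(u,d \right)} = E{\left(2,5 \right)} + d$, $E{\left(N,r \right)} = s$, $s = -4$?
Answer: $441$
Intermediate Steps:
$E{\left(N,r \right)} = -4$
$Z{\left(u,d \right)} = - \frac{4}{5} + \frac{d}{5}$ ($Z{\left(u,d \right)} = \frac{-4 + d}{5} = - \frac{4}{5} + \frac{d}{5}$)
$Z{\left(w{\left(-5 \right)},-3 \right)} 7 \left(-45\right) = \left(- \frac{4}{5} + \frac{1}{5} \left(-3\right)\right) 7 \left(-45\right) = \left(- \frac{4}{5} - \frac{3}{5}\right) 7 \left(-45\right) = \left(- \frac{7}{5}\right) 7 \left(-45\right) = \left(- \frac{49}{5}\right) \left(-45\right) = 441$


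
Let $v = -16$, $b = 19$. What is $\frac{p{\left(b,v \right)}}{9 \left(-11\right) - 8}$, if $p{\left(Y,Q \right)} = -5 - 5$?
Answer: $\frac{10}{107} \approx 0.093458$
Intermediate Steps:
$p{\left(Y,Q \right)} = -10$
$\frac{p{\left(b,v \right)}}{9 \left(-11\right) - 8} = - \frac{10}{9 \left(-11\right) - 8} = - \frac{10}{-99 - 8} = - \frac{10}{-107} = \left(-10\right) \left(- \frac{1}{107}\right) = \frac{10}{107}$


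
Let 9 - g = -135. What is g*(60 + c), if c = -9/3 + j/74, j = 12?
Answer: 304560/37 ≈ 8231.3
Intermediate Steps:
g = 144 (g = 9 - 1*(-135) = 9 + 135 = 144)
c = -105/37 (c = -9/3 + 12/74 = -9*1/3 + 12*(1/74) = -3 + 6/37 = -105/37 ≈ -2.8378)
g*(60 + c) = 144*(60 - 105/37) = 144*(2115/37) = 304560/37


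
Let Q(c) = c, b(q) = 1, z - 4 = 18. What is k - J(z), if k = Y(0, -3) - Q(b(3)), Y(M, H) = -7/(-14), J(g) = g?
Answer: -45/2 ≈ -22.500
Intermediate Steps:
z = 22 (z = 4 + 18 = 22)
Y(M, H) = ½ (Y(M, H) = -7*(-1/14) = ½)
k = -½ (k = ½ - 1*1 = ½ - 1 = -½ ≈ -0.50000)
k - J(z) = -½ - 1*22 = -½ - 22 = -45/2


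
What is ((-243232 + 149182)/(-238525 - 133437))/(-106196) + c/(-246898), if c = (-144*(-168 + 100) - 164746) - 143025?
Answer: 2942602118332877/2438171854733924 ≈ 1.2069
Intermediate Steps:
c = -297979 (c = (-144*(-68) - 164746) - 143025 = (9792 - 164746) - 143025 = -154954 - 143025 = -297979)
((-243232 + 149182)/(-238525 - 133437))/(-106196) + c/(-246898) = ((-243232 + 149182)/(-238525 - 133437))/(-106196) - 297979/(-246898) = -94050/(-371962)*(-1/106196) - 297979*(-1/246898) = -94050*(-1/371962)*(-1/106196) + 297979/246898 = (47025/185981)*(-1/106196) + 297979/246898 = -47025/19750438276 + 297979/246898 = 2942602118332877/2438171854733924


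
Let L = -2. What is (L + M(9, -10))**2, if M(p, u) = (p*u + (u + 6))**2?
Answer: 78039556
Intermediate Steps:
M(p, u) = (6 + u + p*u)**2 (M(p, u) = (p*u + (6 + u))**2 = (6 + u + p*u)**2)
(L + M(9, -10))**2 = (-2 + (6 - 10 + 9*(-10))**2)**2 = (-2 + (6 - 10 - 90)**2)**2 = (-2 + (-94)**2)**2 = (-2 + 8836)**2 = 8834**2 = 78039556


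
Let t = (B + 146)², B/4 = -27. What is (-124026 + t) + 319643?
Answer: 197061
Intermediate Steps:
B = -108 (B = 4*(-27) = -108)
t = 1444 (t = (-108 + 146)² = 38² = 1444)
(-124026 + t) + 319643 = (-124026 + 1444) + 319643 = -122582 + 319643 = 197061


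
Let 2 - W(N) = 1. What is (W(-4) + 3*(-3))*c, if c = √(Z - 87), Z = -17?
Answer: -16*I*√26 ≈ -81.584*I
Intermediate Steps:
W(N) = 1 (W(N) = 2 - 1*1 = 2 - 1 = 1)
c = 2*I*√26 (c = √(-17 - 87) = √(-104) = 2*I*√26 ≈ 10.198*I)
(W(-4) + 3*(-3))*c = (1 + 3*(-3))*(2*I*√26) = (1 - 9)*(2*I*√26) = -16*I*√26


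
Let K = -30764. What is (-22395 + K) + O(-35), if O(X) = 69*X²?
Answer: 31366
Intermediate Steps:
(-22395 + K) + O(-35) = (-22395 - 30764) + 69*(-35)² = -53159 + 69*1225 = -53159 + 84525 = 31366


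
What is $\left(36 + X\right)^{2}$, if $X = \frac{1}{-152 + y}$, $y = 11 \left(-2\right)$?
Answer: $\frac{39225169}{30276} \approx 1295.6$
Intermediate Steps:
$y = -22$
$X = - \frac{1}{174}$ ($X = \frac{1}{-152 - 22} = \frac{1}{-174} = - \frac{1}{174} \approx -0.0057471$)
$\left(36 + X\right)^{2} = \left(36 - \frac{1}{174}\right)^{2} = \left(\frac{6263}{174}\right)^{2} = \frac{39225169}{30276}$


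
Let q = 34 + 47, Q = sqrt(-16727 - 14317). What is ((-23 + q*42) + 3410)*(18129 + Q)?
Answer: 123077781 + 13578*I*sqrt(7761) ≈ 1.2308e+8 + 1.1962e+6*I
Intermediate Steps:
Q = 2*I*sqrt(7761) (Q = sqrt(-31044) = 2*I*sqrt(7761) ≈ 176.19*I)
q = 81
((-23 + q*42) + 3410)*(18129 + Q) = ((-23 + 81*42) + 3410)*(18129 + 2*I*sqrt(7761)) = ((-23 + 3402) + 3410)*(18129 + 2*I*sqrt(7761)) = (3379 + 3410)*(18129 + 2*I*sqrt(7761)) = 6789*(18129 + 2*I*sqrt(7761)) = 123077781 + 13578*I*sqrt(7761)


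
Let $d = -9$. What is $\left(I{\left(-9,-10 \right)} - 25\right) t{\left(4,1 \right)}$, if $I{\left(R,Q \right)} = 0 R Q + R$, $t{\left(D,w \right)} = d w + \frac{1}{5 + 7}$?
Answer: $\frac{1819}{6} \approx 303.17$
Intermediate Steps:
$t{\left(D,w \right)} = \frac{1}{12} - 9 w$ ($t{\left(D,w \right)} = - 9 w + \frac{1}{5 + 7} = - 9 w + \frac{1}{12} = \frac{1}{12} - 9 w$)
$I{\left(R,Q \right)} = R$ ($I{\left(R,Q \right)} = 0 Q + R = 0 + R = R$)
$\left(I{\left(-9,-10 \right)} - 25\right) t{\left(4,1 \right)} = \left(-9 - 25\right) \left(\frac{1}{12} - 9\right) = - 34 \left(\frac{1}{12} - 9\right) = \left(-34\right) \left(- \frac{107}{12}\right) = \frac{1819}{6}$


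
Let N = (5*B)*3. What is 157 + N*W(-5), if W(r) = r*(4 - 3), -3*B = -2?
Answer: 107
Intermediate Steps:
B = ⅔ (B = -⅓*(-2) = ⅔ ≈ 0.66667)
N = 10 (N = (5*(⅔))*3 = (10/3)*3 = 10)
W(r) = r (W(r) = r*1 = r)
157 + N*W(-5) = 157 + 10*(-5) = 157 - 50 = 107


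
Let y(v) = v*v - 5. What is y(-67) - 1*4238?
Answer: 246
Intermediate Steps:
y(v) = -5 + v² (y(v) = v² - 5 = -5 + v²)
y(-67) - 1*4238 = (-5 + (-67)²) - 1*4238 = (-5 + 4489) - 4238 = 4484 - 4238 = 246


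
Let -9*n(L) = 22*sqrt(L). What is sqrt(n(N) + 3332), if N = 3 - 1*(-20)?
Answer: sqrt(29988 - 22*sqrt(23))/3 ≈ 57.622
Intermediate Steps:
N = 23 (N = 3 + 20 = 23)
n(L) = -22*sqrt(L)/9
sqrt(n(N) + 3332) = sqrt(-22*sqrt(23)/9 + 3332) = sqrt(3332 - 22*sqrt(23)/9)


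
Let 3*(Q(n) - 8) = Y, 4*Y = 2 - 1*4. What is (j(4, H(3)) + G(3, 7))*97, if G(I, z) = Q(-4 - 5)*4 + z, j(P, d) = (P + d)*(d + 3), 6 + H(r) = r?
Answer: 11155/3 ≈ 3718.3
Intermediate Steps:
H(r) = -6 + r
j(P, d) = (3 + d)*(P + d) (j(P, d) = (P + d)*(3 + d) = (3 + d)*(P + d))
Y = -½ (Y = (2 - 1*4)/4 = (2 - 4)/4 = (¼)*(-2) = -½ ≈ -0.50000)
Q(n) = 47/6 (Q(n) = 8 + (⅓)*(-½) = 8 - ⅙ = 47/6)
G(I, z) = 94/3 + z (G(I, z) = (47/6)*4 + z = 94/3 + z)
(j(4, H(3)) + G(3, 7))*97 = (((-6 + 3)² + 3*4 + 3*(-6 + 3) + 4*(-6 + 3)) + (94/3 + 7))*97 = (((-3)² + 12 + 3*(-3) + 4*(-3)) + 115/3)*97 = ((9 + 12 - 9 - 12) + 115/3)*97 = (0 + 115/3)*97 = (115/3)*97 = 11155/3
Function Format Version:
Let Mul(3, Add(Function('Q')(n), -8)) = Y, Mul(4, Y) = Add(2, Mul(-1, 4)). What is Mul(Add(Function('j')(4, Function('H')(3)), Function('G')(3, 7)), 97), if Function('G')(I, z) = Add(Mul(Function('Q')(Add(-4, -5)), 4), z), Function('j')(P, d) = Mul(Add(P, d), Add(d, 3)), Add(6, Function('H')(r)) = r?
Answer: Rational(11155, 3) ≈ 3718.3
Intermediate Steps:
Function('H')(r) = Add(-6, r)
Function('j')(P, d) = Mul(Add(3, d), Add(P, d)) (Function('j')(P, d) = Mul(Add(P, d), Add(3, d)) = Mul(Add(3, d), Add(P, d)))
Y = Rational(-1, 2) (Y = Mul(Rational(1, 4), Add(2, Mul(-1, 4))) = Mul(Rational(1, 4), Add(2, -4)) = Mul(Rational(1, 4), -2) = Rational(-1, 2) ≈ -0.50000)
Function('Q')(n) = Rational(47, 6) (Function('Q')(n) = Add(8, Mul(Rational(1, 3), Rational(-1, 2))) = Add(8, Rational(-1, 6)) = Rational(47, 6))
Function('G')(I, z) = Add(Rational(94, 3), z) (Function('G')(I, z) = Add(Mul(Rational(47, 6), 4), z) = Add(Rational(94, 3), z))
Mul(Add(Function('j')(4, Function('H')(3)), Function('G')(3, 7)), 97) = Mul(Add(Add(Pow(Add(-6, 3), 2), Mul(3, 4), Mul(3, Add(-6, 3)), Mul(4, Add(-6, 3))), Add(Rational(94, 3), 7)), 97) = Mul(Add(Add(Pow(-3, 2), 12, Mul(3, -3), Mul(4, -3)), Rational(115, 3)), 97) = Mul(Add(Add(9, 12, -9, -12), Rational(115, 3)), 97) = Mul(Add(0, Rational(115, 3)), 97) = Mul(Rational(115, 3), 97) = Rational(11155, 3)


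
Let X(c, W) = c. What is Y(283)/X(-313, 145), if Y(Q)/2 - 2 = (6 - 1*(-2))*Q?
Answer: -4532/313 ≈ -14.479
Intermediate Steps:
Y(Q) = 4 + 16*Q (Y(Q) = 4 + 2*((6 - 1*(-2))*Q) = 4 + 2*((6 + 2)*Q) = 4 + 2*(8*Q) = 4 + 16*Q)
Y(283)/X(-313, 145) = (4 + 16*283)/(-313) = (4 + 4528)*(-1/313) = 4532*(-1/313) = -4532/313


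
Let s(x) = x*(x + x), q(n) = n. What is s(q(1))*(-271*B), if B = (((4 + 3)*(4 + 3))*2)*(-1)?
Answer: 53116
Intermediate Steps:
s(x) = 2*x² (s(x) = x*(2*x) = 2*x²)
B = -98 (B = ((7*7)*2)*(-1) = (49*2)*(-1) = 98*(-1) = -98)
s(q(1))*(-271*B) = (2*1²)*(-271*(-98)) = (2*1)*26558 = 2*26558 = 53116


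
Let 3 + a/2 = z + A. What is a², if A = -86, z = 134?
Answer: 8100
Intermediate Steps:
a = 90 (a = -6 + 2*(134 - 86) = -6 + 2*48 = -6 + 96 = 90)
a² = 90² = 8100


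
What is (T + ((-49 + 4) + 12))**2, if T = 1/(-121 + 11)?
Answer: 13184161/12100 ≈ 1089.6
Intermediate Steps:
T = -1/110 (T = 1/(-110) = -1/110 ≈ -0.0090909)
(T + ((-49 + 4) + 12))**2 = (-1/110 + ((-49 + 4) + 12))**2 = (-1/110 + (-45 + 12))**2 = (-1/110 - 33)**2 = (-3631/110)**2 = 13184161/12100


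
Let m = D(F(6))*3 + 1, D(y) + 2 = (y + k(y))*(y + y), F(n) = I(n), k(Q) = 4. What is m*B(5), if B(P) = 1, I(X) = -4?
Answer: -5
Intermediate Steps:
F(n) = -4
D(y) = -2 + 2*y*(4 + y) (D(y) = -2 + (y + 4)*(y + y) = -2 + (4 + y)*(2*y) = -2 + 2*y*(4 + y))
m = -5 (m = (-2 + 2*(-4)² + 8*(-4))*3 + 1 = (-2 + 2*16 - 32)*3 + 1 = (-2 + 32 - 32)*3 + 1 = -2*3 + 1 = -6 + 1 = -5)
m*B(5) = -5*1 = -5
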